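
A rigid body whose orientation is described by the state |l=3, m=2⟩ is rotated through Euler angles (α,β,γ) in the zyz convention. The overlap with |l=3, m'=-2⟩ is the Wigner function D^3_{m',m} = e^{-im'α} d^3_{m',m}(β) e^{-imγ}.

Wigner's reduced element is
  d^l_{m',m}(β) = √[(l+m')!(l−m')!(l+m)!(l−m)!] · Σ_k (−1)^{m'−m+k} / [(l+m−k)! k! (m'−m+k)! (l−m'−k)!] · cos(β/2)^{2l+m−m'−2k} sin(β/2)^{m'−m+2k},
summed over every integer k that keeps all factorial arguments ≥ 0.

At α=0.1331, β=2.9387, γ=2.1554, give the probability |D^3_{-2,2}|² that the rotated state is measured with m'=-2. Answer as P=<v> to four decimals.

D^3_{-2,2}(0.1331,2.9387,2.1554) = e^{-i·-2·0.1331}·d^3_{-2,2}(2.9387)·e^{-i·2·2.1554}. Compute d first:
With c≡cos(β/2)=0.101272 and s≡sin(β/2)=0.994859, N=[1·120·120·1]^{1/2}=120.000000
k∈{4,5} keeps every argument non-negative
  k=4: (−1)^0·120.0000/(24)·0.1013^2·0.9949^4 = +0.050234
  k=5: (−1)^1·120.0000/(120)·0.1013^0·0.9949^6 = -0.969546
d^3_{-2,2}(2.9387) = +0.050234 -0.969546 = -0.919312
|D^3_{-2,2}|² = |d^3_{-2,2}(β)|² = (-0.919312)² = 0.845135 (the z-rotation phases have unit modulus)

P=0.8451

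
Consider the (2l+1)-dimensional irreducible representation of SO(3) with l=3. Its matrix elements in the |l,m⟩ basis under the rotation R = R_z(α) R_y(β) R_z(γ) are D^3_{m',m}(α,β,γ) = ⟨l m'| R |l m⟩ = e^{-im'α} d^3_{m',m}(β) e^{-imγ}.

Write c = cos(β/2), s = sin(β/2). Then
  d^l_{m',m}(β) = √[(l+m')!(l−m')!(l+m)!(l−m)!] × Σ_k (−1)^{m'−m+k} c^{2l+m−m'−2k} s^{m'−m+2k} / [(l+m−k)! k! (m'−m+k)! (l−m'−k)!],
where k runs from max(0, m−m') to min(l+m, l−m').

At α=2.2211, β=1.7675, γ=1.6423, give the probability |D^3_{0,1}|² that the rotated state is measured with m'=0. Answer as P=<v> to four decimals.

D^3_{0,1}(2.2211,1.7675,1.6423) = e^{-i·0·2.2211}·d^3_{0,1}(1.7675)·e^{-i·1·1.6423}. Compute d first:
c=cos(1.7675/2)=0.634256, s=sin(1.7675/2)=0.773123; N=√[6·6·24·2]=41.569219
The bounds max(0,m−m')=1 and min(l+m,l−m')=3 give 3 terms
  k=1: (−1)^0·41.5692/(12)·0.6343^5·0.7731^1 = +0.274893
  k=2: (−1)^1·41.5692/(4)·0.6343^3·0.7731^3 = -1.225327
  k=3: (−1)^2·41.5692/(12)·0.6343^1·0.7731^5 = +0.606873
d^3_{0,1}(1.7675) = +0.274893 -1.225327 +0.606873 = -0.343561
|D^3_{0,1}|² = |d^3_{0,1}(β)|² = (-0.343561)² = 0.118034 (the z-rotation phases have unit modulus)

P=0.1180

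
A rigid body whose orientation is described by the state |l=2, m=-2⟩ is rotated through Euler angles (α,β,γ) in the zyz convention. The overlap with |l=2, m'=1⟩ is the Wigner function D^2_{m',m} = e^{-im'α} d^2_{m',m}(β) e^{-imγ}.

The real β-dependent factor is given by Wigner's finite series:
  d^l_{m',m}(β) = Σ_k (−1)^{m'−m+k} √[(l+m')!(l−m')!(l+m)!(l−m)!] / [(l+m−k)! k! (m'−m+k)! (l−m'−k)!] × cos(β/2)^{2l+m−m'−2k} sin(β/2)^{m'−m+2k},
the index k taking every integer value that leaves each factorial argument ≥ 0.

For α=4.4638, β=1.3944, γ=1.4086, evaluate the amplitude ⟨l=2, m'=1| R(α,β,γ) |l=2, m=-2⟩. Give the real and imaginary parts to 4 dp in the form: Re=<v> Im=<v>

Re=0.0307 Im=0.4047

D^2_{1,-2}(4.4638,1.3944,1.4086) = e^{-i·1·4.4638}·d^2_{1,-2}(1.3944)·e^{-i·-2·1.4086}. Compute d first:
Half-angle: c=0.766643, s=0.642074. N=√(6·1·1·24)=12.000000
k∈{0} keeps every argument non-negative
  k=0: (−1)^3·12.0000/(6)·0.7666^1·0.6421^3 = -0.405861
d^2_{1,-2}(1.3944) = -0.405861
Phases: e^{-i·(1)·4.4638}=-0.246037+0.969261i, e^{-i·(-2)·1.4086}=-0.947844+0.318733i ⇒ D=+0.030736+0.404696i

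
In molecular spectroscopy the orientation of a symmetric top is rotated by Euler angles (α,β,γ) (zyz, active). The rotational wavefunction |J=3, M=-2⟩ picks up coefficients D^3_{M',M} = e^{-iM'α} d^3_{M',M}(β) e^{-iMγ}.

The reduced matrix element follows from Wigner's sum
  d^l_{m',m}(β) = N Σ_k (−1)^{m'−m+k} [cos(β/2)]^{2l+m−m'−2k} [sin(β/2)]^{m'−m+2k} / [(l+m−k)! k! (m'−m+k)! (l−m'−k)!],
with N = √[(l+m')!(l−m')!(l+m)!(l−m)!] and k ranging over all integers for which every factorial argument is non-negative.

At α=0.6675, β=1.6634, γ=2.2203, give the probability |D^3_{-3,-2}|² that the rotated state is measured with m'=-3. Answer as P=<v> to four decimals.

P=0.0630

D^3_{-3,-2}(0.6675,1.6634,2.2203) = e^{-i·-3·0.6675}·d^3_{-3,-2}(1.6634)·e^{-i·-2·2.2203}. Compute d first:
With c≡cos(β/2)=0.673620 and s≡sin(β/2)=0.739078, N=[1·720·1·120]^{1/2}=293.938769
The bounds max(0,m−m')=1 and min(l+m,l−m')=1 give 1 term
  k=1: (−1)^0·293.9388/(120)·0.6736^5·0.7391^1 = +0.251097
d^3_{-3,-2}(1.6634) = +0.251097
|D^3_{-3,-2}|² = |d^3_{-3,-2}(β)|² = (+0.251097)² = 0.063050 (the z-rotation phases have unit modulus)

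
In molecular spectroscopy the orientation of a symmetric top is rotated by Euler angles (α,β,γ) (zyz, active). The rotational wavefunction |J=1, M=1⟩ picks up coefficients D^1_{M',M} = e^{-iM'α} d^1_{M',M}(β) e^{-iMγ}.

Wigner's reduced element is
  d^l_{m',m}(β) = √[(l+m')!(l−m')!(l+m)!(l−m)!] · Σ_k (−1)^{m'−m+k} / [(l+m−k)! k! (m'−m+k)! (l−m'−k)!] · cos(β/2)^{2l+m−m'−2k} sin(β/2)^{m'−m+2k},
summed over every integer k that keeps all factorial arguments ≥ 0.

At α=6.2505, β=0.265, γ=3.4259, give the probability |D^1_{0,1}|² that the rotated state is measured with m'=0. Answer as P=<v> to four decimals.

Split into d^1_{0,1}(β=0.265) × two z-phases.
With c≡cos(β/2)=0.991235 and s≡sin(β/2)=0.132113, N=[1·1·2·1]^{1/2}=1.414214
k∈{1} keeps every argument non-negative
  k=1: (−1)^0·1.4142/(1)·0.9912^1·0.1321^1 = +0.185198
d^1_{0,1}(0.265) = +0.185198
|D^1_{0,1}|² = |d^1_{0,1}(β)|² = (+0.185198)² = 0.034298 (the z-rotation phases have unit modulus)

P=0.0343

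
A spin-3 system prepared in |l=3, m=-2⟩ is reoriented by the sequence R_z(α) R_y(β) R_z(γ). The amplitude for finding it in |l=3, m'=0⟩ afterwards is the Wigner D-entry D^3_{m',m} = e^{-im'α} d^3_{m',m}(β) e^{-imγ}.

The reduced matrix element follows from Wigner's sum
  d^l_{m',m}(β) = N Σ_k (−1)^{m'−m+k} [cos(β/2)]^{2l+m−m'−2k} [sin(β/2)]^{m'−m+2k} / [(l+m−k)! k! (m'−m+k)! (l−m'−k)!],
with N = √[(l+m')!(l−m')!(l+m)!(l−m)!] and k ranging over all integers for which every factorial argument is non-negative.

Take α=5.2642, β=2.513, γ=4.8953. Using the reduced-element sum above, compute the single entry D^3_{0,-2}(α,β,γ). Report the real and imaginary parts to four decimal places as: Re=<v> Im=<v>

Split into d^3_{0,-2}(β=2.513) × two z-phases.
c=cos(2.513/2)=0.309147, s=sin(2.513/2)=0.951014; N=√[6·6·1·120]=65.726707
k: max(0,(-2)−(0))=0 … min(3+(-2),3−(0))=1
  k=0: (−1)^2·65.7267/(12)·0.3091^4·0.9510^2 = +0.045248
  k=1: (−1)^3·65.7267/(12)·0.3091^2·0.9510^4 = -0.428193
d^3_{0,-2}(2.513) = +0.045248 -0.428193 = -0.382945
D = (+1.000000+0.000000i)·(-0.382945)·(-0.933830-0.357717i) = +0.357606+0.136986i

Re=0.3576 Im=0.1370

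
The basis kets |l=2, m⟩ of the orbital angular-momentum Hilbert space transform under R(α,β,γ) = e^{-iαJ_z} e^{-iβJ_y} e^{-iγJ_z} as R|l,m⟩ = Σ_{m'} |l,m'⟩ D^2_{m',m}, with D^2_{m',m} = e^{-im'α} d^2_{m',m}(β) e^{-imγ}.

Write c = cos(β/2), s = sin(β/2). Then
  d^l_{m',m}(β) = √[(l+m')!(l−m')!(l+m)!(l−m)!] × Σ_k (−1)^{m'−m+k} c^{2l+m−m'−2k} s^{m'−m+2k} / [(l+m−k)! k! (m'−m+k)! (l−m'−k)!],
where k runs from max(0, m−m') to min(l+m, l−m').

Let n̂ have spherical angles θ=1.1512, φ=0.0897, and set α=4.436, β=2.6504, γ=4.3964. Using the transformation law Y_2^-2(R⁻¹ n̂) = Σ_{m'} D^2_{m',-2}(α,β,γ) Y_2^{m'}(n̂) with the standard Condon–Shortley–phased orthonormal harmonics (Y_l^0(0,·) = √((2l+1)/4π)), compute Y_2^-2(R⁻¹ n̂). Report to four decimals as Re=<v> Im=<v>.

Need the full column D^2_{m',-2} for m'=−2..2 at α=4.436, β=2.6504, γ=4.3964.
cos(β/2)=0.243135, sin(β/2)=0.969993
d^2_{-2,-2}: single k=0 term ⇒ +0.003495;  D = +0.001316-0.003237i
d^2_{-1,-2}: single k=0 term ⇒ -0.027883;  D = -0.021986-0.017149i
d^2_{0,-2}: single k=0 term ⇒ +0.136241;  D = -0.109927+0.080483i
d^2_{1,-2}: single k=0 term ⇒ -0.443795;  D = +0.154504+0.416032i
d^2_{2,-2}: single k=0 term ⇒ +0.885265;  D = +0.882490-0.070040i
Y_2^{m'}(θ=1.1512,φ=0.0897) and Σ D·Y over m':
  (+0.0013-0.0032i)·(+0.3170-0.0575i)  (-0.0220-0.0171i)·(+0.2863-0.0257i)  (-0.1099+0.0805i)·(-0.1584+0.0000i)  (+0.1545+0.4160i)·(-0.2863-0.0257i)  (+0.8825-0.0700i)·(+0.3170+0.0575i)
Y_2^-2(R⁻¹ n̂) = +0.261156-0.112737i

Re=0.2612 Im=-0.1127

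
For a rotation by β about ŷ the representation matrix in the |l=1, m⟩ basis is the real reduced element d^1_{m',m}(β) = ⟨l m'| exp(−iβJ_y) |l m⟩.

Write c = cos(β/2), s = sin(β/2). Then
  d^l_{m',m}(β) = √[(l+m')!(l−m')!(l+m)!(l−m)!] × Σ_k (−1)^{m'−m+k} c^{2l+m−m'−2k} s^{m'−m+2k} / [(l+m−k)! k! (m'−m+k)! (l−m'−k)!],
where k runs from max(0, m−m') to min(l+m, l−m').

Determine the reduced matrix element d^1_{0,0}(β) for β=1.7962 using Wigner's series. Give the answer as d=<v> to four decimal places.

d=-0.2235

d^1_{0,0}(β=1.7962) via Wigner's sum:
With c≡cos(β/2)=0.623097 and s≡sin(β/2)=0.782144, N=[1·1·1·1]^{1/2}=1.000000
k: max(0,(0)−(0))=0 … min(1+(0),1−(0))=1
  k=0: (−1)^0·1.0000/(1)·0.6231^2·0.7821^0 = +0.388250
  k=1: (−1)^1·1.0000/(1)·0.6231^0·0.7821^2 = -0.611750
d^1_{0,0}(1.7962) = +0.388250 -0.611750 = -0.223500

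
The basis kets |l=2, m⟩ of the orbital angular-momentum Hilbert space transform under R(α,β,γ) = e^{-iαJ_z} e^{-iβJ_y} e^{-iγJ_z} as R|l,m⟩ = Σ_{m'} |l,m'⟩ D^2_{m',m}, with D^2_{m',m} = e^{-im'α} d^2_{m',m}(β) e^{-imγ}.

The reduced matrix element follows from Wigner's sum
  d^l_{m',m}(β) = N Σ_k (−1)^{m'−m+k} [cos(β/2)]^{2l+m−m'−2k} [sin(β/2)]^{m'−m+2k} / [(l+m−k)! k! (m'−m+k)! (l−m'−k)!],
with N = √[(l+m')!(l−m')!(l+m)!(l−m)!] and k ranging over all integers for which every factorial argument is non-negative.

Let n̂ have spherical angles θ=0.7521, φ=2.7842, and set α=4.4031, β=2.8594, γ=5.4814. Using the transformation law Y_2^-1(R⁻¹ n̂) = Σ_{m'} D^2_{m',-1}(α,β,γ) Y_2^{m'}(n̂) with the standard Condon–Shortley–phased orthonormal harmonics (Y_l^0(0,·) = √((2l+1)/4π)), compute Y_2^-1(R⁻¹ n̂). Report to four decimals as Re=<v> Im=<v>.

Re=-0.2036 Im=-0.3282

Need the full column D^2_{m',-1} for m'=−2..2 at α=4.4031, β=2.8594, γ=5.4814.
cos(β/2)=0.140629, sin(β/2)=0.990062
d^2_{-2,-1}: single k=1 term ⇒ +0.005507;  D = -0.000825+0.005445i
d^2_{-1,-1}: k∈[0..1] ⇒ +0.000391 -0.058156 = -0.057765;  D = +0.051767+0.025630i
d^2_{0,-1}: k∈[0..1] ⇒ -0.006745 +0.334301 = +0.327556;  D = +0.227791-0.235381i
d^2_{1,-1}: k∈[0..1] ⇒ +0.058156 -0.960838 = -0.902682;  D = -0.426813-0.795403i
d^2_{2,-1}: single k=0 term ⇒ -0.272955;  D = +0.268387-0.049728i
Y_2^{m'}(θ=0.7521,φ=2.7842) and Σ D·Y over m':
  (-0.0008+0.0054i)·(+0.1362+0.1182i)  (+0.0518+0.0256i)·(-0.3611-0.1348i)  (+0.2278-0.2354i)·(+0.1892+0.0000i)  (-0.4268-0.7954i)·(+0.3611-0.1348i)  (+0.2684-0.0497i)·(+0.1362-0.1182i)
Y_2^-1(R⁻¹ n̂) = -0.203584-0.328249i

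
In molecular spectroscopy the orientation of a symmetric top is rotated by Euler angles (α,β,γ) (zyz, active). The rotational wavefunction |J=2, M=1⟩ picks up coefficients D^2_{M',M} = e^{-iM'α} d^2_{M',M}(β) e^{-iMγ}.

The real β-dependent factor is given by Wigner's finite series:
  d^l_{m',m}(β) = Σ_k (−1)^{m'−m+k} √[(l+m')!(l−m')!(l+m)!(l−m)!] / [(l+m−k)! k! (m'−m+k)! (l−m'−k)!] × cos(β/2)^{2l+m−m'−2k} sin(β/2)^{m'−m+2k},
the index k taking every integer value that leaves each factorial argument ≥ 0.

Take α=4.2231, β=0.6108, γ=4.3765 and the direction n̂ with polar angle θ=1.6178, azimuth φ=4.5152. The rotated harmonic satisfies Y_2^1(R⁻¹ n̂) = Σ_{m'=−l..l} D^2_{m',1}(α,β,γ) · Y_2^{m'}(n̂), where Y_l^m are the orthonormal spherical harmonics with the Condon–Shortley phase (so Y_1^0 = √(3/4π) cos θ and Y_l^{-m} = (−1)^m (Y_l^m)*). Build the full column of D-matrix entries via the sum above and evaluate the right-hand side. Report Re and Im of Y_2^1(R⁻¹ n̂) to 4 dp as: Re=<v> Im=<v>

Re=0.2123 Im=-0.2642

Need the full column D^2_{m',1} for m'=−2..2 at α=4.2231, β=0.6108, γ=4.3765.
cos(β/2)=0.953727, sin(β/2)=0.300675
d^2_{-2,1}: single k=3 term ⇒ +0.051850;  D = -0.031076-0.041505i
d^2_{-1,1}: k∈[2..3] ⇒ +0.246696 -0.008173 = +0.238523;  D = +0.235722-0.036446i
d^2_{0,1}: k∈[1..2] ⇒ +0.638917 -0.063502 = +0.575415;  D = -0.189662+0.543259i
d^2_{1,1}: k∈[0..1] ⇒ +0.827363 -0.246696 = +0.580666;  D = -0.393939-0.426597i
d^2_{2,1}: single k=0 term ⇒ -0.521673;  D = -0.504629+0.132261i
Y_2^{m'}(θ=1.6178,φ=4.5152) and Σ D·Y over m':
  (-0.0311-0.0415i)·(-0.3558-0.1481i)  (+0.2357-0.0364i)·(+0.0071-0.0356i)  (-0.1897+0.5433i)·(-0.3133+0.0000i)  (-0.3939-0.4266i)·(-0.0071-0.0356i)  (-0.5046+0.1323i)·(-0.3558+0.1481i)
Y_2^1(R⁻¹ n̂) = +0.212319-0.264231i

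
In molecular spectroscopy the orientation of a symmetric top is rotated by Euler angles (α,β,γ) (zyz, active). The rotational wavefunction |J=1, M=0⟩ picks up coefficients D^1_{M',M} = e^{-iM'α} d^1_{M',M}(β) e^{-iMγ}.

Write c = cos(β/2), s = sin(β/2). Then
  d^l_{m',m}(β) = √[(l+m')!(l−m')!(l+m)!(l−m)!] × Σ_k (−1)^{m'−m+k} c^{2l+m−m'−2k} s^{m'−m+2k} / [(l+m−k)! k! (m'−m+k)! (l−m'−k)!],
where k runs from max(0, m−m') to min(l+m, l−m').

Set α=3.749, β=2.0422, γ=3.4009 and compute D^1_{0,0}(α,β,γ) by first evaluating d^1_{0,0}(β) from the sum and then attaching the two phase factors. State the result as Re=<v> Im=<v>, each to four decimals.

Split into d^1_{0,0}(β=2.0422) × two z-phases.
c=cos(2.0422/2)=0.522428, s=sin(2.0422/2)=0.852683; N=√[1·1·1·1]=1.000000
The bounds max(0,m−m')=0 and min(l+m,l−m')=1 give 2 terms
  k=0: (−1)^0·1.0000/(1)·0.5224^2·0.8527^0 = +0.272931
  k=1: (−1)^1·1.0000/(1)·0.5224^0·0.8527^2 = -0.727069
d^1_{0,0}(2.0422) = +0.272931 -0.727069 = -0.454137
Phases: e^{-i·(0)·3.749}=+1.000000+0.000000i, e^{-i·(0)·3.4009}=+1.000000+0.000000i ⇒ D=-0.454137+0.000000i

Re=-0.4541 Im=0.0000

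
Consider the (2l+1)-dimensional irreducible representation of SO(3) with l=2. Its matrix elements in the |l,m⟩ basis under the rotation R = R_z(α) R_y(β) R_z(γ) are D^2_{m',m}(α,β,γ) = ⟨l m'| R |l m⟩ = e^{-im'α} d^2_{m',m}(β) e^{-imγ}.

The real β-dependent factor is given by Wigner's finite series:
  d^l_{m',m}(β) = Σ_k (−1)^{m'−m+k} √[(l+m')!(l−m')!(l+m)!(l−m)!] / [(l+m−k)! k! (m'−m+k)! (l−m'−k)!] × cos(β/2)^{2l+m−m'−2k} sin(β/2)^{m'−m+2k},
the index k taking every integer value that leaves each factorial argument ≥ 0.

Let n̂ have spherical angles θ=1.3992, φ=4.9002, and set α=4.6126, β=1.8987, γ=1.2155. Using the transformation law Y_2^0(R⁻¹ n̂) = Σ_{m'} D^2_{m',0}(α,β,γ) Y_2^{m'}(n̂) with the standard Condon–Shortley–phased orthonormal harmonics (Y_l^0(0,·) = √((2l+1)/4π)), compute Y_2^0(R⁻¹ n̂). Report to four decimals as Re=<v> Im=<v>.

Need the full column D^2_{m',0} for m'=−2..2 at α=4.6126, β=1.8987, γ=1.2155.
cos(β/2)=0.582212, sin(β/2)=0.813037
d^2_{-2,0}: single k=2 term ⇒ +0.548856;  D = -0.537961+0.108814i
d^2_{-1,0}: k∈[1..2] ⇒ +0.393033 -0.766457 = -0.373424;  D = +0.037202+0.371567i
d^2_{0,0}: k∈[0..2] ⇒ +0.114901 -0.896278 +0.436960 = -0.344417;  D = -0.344417+0.000000i
d^2_{1,0}: k∈[0..1] ⇒ -0.393033 +0.766457 = +0.373424;  D = -0.037202+0.371567i
d^2_{2,0}: single k=0 term ⇒ +0.548856;  D = -0.537961-0.108814i
Y_2^{m'}(θ=1.3992,φ=4.9002) and Σ D·Y over m':
  (-0.5380+0.1088i)·(-0.3489+0.1376i)  (+0.0372+0.3716i)·(+0.0243+0.1277i)  (-0.3444+0.0000i)·(-0.2878+0.0000i)  (-0.0372+0.3716i)·(-0.0243+0.1277i)  (-0.5380-0.1088i)·(-0.3489-0.1376i)
Y_2^0(R⁻¹ n̂) = +0.351449+0.000000i

Re=0.3514 Im=0.0000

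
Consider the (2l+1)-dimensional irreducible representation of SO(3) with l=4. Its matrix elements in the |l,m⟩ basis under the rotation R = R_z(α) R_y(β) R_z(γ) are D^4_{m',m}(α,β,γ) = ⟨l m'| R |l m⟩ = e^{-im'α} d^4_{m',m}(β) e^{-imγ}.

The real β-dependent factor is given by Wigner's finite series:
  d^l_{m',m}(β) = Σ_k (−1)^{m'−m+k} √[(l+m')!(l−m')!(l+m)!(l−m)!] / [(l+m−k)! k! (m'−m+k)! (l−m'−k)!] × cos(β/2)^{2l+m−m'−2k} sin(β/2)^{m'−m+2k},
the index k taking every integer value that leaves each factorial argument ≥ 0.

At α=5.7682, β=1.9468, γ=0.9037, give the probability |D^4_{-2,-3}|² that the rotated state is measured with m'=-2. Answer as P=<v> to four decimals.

First d^4_{-2,-3}(β=1.9468), then the phase factors e^{-i(-2)α} and e^{-i(-3)γ}:
With c≡cos(β/2)=0.562492 and s≡sin(β/2)=0.826803, N=[2·720·1·5040]^{1/2}=2693.993318
Admissible k: 0..1 (factorial args all ≥0)
  k=0: (−1)^1·2693.9933/(720)·0.5625^7·0.8268^1 = -0.055116
  k=1: (−1)^2·2693.9933/(240)·0.5625^5·0.8268^3 = +0.357250
d^4_{-2,-3}(1.9468) = -0.055116 +0.357250 = +0.302133
|D^4_{-2,-3}|² = |d^4_{-2,-3}(β)|² = (+0.302133)² = 0.091285 (the z-rotation phases have unit modulus)

P=0.0913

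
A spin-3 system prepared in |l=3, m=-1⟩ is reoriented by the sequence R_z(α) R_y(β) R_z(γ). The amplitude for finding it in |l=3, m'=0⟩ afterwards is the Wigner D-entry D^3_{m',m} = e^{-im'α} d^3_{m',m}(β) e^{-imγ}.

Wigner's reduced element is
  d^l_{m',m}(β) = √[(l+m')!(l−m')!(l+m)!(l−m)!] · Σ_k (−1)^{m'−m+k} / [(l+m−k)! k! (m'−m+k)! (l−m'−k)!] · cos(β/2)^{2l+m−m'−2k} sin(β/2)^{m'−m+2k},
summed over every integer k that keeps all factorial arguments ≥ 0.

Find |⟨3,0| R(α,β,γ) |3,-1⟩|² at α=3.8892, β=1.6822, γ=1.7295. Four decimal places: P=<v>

P=0.1630

D^3_{0,-1}(3.8892,1.6822,1.7295) = e^{-i·0·3.8892}·d^3_{0,-1}(1.6822)·e^{-i·-1·1.7295}. Compute d first:
Half-angle: c=0.666643, s=0.745377. N=√(6·6·2·24)=41.569219
k: max(0,(-1)−(0))=0 … min(3+(-1),3−(0))=2
  k=0: (−1)^1·41.5692/(12)·0.6666^5·0.7454^1 = -0.339965
  k=1: (−1)^2·41.5692/(4)·0.6666^3·0.7454^3 = +1.275029
  k=2: (−1)^3·41.5692/(12)·0.6666^1·0.7454^5 = -0.531329
d^3_{0,-1}(1.6822) = -0.339965 +1.275029 -0.531329 = +0.403735
|D^3_{0,-1}|² = |d^3_{0,-1}(β)|² = (+0.403735)² = 0.163002 (the z-rotation phases have unit modulus)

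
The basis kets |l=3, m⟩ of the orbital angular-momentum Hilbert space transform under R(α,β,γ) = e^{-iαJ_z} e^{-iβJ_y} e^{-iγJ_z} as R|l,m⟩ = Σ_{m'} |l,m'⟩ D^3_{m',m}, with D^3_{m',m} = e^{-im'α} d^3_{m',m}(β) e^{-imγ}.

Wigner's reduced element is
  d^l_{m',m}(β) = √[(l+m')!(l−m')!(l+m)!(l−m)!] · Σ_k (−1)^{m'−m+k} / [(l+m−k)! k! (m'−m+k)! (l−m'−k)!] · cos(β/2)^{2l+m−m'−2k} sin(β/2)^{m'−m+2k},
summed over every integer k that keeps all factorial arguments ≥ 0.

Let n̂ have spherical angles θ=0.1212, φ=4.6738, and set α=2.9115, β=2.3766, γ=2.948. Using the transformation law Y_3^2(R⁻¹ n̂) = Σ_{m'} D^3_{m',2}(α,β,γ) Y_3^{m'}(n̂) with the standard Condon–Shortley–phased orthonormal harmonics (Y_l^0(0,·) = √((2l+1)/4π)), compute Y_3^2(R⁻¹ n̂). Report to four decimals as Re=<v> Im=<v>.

Need the full column D^3_{m',2} for m'=−3..3 at α=2.9115, β=2.3766, γ=2.948.
cos(β/2)=0.373238, sin(β/2)=0.927736
d^3_{-3,2}: single k=5 term ⇒ +0.628322;  D = -0.599682+0.187537i
d^3_{-2,2}: k∈[4..5] ⇒ +0.515986 -0.637596 = -0.121610;  D = -0.121287+0.008870i
d^3_{-1,2}: k∈[3..4] ⇒ +0.262578 -0.811161 = -0.548582;  D = +0.541827+0.085824i
d^3_{0,2}: k∈[2..3] ⇒ +0.091485 -0.565234 = -0.473749;  D = -0.438680-0.178880i
d^3_{1,2}: k∈[1..2] ⇒ +0.021250 -0.262578 = -0.241329;  D = +0.196793+0.139685i
d^3_{2,2}: k∈[0..1] ⇒ +0.002703 -0.083514 = -0.080811;  D = -0.053493-0.060571i
d^3_{3,2}: single k=0 term ⇒ -0.016460;  D = +0.007795+0.014497i
Y_3^{m'}(θ=0.1212,φ=4.6738) and Σ D·Y over m':
  (-0.5997+0.1875i)·(+0.0001-0.0007i)  (-0.1213+0.0089i)·(-0.0148-0.0011i)  (+0.5418+0.0858i)·(-0.0059+0.1533i)  (-0.4387-0.1789i)·(+0.7138+0.0000i)  (+0.1968+0.1397i)·(+0.0059+0.1533i)  (-0.0535-0.0606i)·(-0.0148+0.0011i)  (+0.0078+0.0145i)·(-0.0001-0.0007i)
Y_3^2(R⁻¹ n̂) = -0.346990-0.012827i

Re=-0.3470 Im=-0.0128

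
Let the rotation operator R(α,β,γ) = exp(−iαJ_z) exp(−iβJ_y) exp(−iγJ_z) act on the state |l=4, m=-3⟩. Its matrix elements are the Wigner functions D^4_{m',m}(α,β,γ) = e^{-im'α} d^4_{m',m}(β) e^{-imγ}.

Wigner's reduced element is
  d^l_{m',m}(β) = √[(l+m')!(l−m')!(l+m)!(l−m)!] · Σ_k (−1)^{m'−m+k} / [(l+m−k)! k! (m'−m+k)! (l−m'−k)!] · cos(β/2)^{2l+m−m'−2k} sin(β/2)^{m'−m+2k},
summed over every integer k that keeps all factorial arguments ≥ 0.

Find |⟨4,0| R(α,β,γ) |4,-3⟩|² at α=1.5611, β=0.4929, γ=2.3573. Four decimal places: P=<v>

D^4_{0,-3}(1.5611,0.4929,2.3573) = e^{-i·0·1.5611}·d^4_{0,-3}(0.4929)·e^{-i·-3·2.3573}. Compute d first:
With c≡cos(β/2)=0.969785 and s≡sin(β/2)=0.243963, N=[24·24·1·5040]^{1/2}=1703.830978
k: max(0,(-3)−(0))=0 … min(4+(-3),4−(0))=1
  k=0: (−1)^3·1703.8310/(144)·0.9698^5·0.2440^3 = -0.147371
  k=1: (−1)^4·1703.8310/(144)·0.9698^3·0.2440^5 = +0.009326
d^4_{0,-3}(0.4929) = -0.147371 +0.009326 = -0.138044
|D^4_{0,-3}|² = |d^4_{0,-3}(β)|² = (-0.138044)² = 0.019056 (the z-rotation phases have unit modulus)

P=0.0191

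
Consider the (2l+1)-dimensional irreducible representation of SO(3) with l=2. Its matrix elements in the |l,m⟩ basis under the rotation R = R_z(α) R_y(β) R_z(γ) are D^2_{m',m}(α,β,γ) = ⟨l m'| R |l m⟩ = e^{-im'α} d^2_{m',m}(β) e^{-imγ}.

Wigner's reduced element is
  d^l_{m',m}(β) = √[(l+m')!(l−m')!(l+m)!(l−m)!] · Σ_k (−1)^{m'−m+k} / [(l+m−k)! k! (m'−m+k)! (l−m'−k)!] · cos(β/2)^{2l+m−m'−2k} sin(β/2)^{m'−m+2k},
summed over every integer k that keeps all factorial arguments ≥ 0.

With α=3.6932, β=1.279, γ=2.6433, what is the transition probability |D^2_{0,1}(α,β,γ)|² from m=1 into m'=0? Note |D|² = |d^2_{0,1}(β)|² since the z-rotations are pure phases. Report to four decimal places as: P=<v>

Split into d^2_{0,1}(β=1.279) × two z-phases.
Half-angle: c=0.802394, s=0.596794. N=√(2·2·6·1)=4.898979
k: max(0,(1)−(0))=1 … min(2+(1),2−(0))=2
  k=1: (−1)^0·4.8990/(2)·0.8024^3·0.5968^1 = +0.755203
  k=2: (−1)^1·4.8990/(2)·0.8024^1·0.5968^3 = -0.417770
d^2_{0,1}(1.279) = +0.755203 -0.417770 = +0.337433
|D^2_{0,1}|² = |d^2_{0,1}(β)|² = (+0.337433)² = 0.113861 (the z-rotation phases have unit modulus)

P=0.1139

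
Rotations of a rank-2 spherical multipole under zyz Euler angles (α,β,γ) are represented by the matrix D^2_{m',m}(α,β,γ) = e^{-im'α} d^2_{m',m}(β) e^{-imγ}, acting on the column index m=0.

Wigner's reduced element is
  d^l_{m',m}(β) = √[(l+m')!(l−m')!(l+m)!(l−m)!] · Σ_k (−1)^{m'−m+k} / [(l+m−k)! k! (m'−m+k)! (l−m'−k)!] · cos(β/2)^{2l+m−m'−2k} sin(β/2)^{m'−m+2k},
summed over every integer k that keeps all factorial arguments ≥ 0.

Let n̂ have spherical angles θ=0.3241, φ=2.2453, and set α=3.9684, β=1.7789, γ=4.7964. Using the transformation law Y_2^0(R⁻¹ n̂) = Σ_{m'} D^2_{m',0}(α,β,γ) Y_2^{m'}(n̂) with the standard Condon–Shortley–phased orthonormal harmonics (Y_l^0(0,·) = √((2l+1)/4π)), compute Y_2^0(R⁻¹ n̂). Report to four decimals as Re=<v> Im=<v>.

Need the full column D^2_{m',0} for m'=−2..2 at α=3.9684, β=1.7789, γ=4.7964.
cos(β/2)=0.629839, sin(β/2)=0.776725
d^2_{-2,0}: single k=2 term ⇒ +0.586233;  D = -0.048495+0.584224i
d^2_{-1,0}: k∈[1..2] ⇒ +0.475371 -0.722950 = -0.247579;  D = +0.167667+0.182162i
d^2_{0,0}: k∈[0..2] ⇒ +0.157369 -0.957314 +0.363974 = -0.435972;  D = -0.435972+0.000000i
d^2_{1,0}: k∈[0..1] ⇒ -0.475371 +0.722950 = +0.247579;  D = -0.167667+0.182162i
d^2_{2,0}: single k=0 term ⇒ +0.586233;  D = -0.048495-0.584224i
Y_2^{m'}(θ=0.3241,φ=2.2453) and Σ D·Y over m':
  (-0.0485+0.5842i)·(-0.0086+0.0382i)  (+0.1677+0.1822i)·(-0.1456-0.1821i)  (-0.4360+0.0000i)·(+0.5348+0.0000i)  (-0.1677+0.1822i)·(+0.1456-0.1821i)  (-0.0485-0.5842i)·(-0.0086-0.0382i)
Y_2^0(R⁻¹ n̂) = -0.259465-0.000000i

Re=-0.2595 Im=0.0000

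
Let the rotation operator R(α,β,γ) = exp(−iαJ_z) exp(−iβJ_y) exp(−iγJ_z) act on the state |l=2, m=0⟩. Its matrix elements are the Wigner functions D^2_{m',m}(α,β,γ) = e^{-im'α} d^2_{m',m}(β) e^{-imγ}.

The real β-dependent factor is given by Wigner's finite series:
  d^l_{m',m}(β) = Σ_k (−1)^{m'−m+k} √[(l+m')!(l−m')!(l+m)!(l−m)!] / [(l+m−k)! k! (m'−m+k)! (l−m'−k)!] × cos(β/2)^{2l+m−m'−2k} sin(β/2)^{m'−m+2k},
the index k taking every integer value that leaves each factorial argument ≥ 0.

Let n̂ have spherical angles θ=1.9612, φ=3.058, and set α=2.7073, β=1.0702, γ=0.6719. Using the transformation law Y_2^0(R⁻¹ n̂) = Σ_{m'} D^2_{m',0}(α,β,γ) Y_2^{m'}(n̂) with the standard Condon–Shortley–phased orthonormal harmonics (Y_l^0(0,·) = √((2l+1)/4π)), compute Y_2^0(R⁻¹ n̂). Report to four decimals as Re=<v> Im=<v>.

Re=0.0021 Im=0.0000

Need the full column D^2_{m',0} for m'=−2..2 at α=2.7073, β=1.0702, γ=0.6719.
cos(β/2)=0.860218, sin(β/2)=0.509927
d^2_{-2,0}: single k=2 term ⇒ +0.471312;  D = +0.304424-0.359807i
d^2_{-1,0}: k∈[1..2] ⇒ +0.795076 -0.279388 = +0.515688;  D = -0.467815+0.216985i
d^2_{0,0}: k∈[0..2] ⇒ +0.547562 -0.769649 +0.067613 = -0.154474;  D = -0.154474+0.000000i
d^2_{1,0}: k∈[0..1] ⇒ -0.795076 +0.279388 = -0.515688;  D = +0.467815+0.216985i
d^2_{2,0}: single k=0 term ⇒ +0.471312;  D = +0.304424+0.359807i
Y_2^{m'}(θ=1.9612,φ=3.058) and Σ D·Y over m':
  (+0.3044-0.3598i)·(+0.3257+0.0550i)  (-0.4678+0.2170i)·(+0.2709+0.0227i)  (-0.1545+0.0000i)·(-0.1784+0.0000i)  (+0.4678+0.2170i)·(-0.2709+0.0227i)  (+0.3044+0.3598i)·(+0.3257-0.0550i)
Y_2^0(R⁻¹ n̂) = +0.002083+0.000000i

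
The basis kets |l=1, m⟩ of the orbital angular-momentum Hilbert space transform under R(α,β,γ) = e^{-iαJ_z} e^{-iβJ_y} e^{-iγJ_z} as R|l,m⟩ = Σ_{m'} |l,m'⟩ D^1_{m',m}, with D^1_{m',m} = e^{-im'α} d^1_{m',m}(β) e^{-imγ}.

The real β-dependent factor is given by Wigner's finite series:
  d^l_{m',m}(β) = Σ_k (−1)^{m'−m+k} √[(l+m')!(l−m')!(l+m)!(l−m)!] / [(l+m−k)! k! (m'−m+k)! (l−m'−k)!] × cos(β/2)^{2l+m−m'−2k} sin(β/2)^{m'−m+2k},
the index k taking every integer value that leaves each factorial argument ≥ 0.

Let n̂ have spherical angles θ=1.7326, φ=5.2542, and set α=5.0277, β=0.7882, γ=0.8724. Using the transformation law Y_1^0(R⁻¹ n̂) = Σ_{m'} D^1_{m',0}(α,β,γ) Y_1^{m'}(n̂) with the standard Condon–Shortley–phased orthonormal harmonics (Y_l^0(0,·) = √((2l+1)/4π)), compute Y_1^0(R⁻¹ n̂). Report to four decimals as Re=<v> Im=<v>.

Need the full column D^1_{m',0} for m'=−1..1 at α=5.0277, β=0.7882, γ=0.8724.
cos(β/2)=0.923343, sin(β/2)=0.383977
d^1_{-1,0}: single k=1 term ⇒ +0.501399;  D = +0.155490-0.476680i
d^1_{0,0}: k∈[0..1] ⇒ +0.852561 -0.147439 = +0.705123;  D = +0.705123+0.000000i
d^1_{1,0}: single k=0 term ⇒ -0.501399;  D = -0.155490-0.476680i
Y_1^{m'}(θ=1.7326,φ=5.2542) and Σ D·Y over m':
  (+0.1555-0.4767i)·(+0.1758+0.2921i)  (+0.7051+0.0000i)·(-0.0787+0.0000i)  (-0.1555-0.4767i)·(-0.1758+0.2921i)
Y_1^0(R⁻¹ n̂) = +0.277699+0.000000i

Re=0.2777 Im=0.0000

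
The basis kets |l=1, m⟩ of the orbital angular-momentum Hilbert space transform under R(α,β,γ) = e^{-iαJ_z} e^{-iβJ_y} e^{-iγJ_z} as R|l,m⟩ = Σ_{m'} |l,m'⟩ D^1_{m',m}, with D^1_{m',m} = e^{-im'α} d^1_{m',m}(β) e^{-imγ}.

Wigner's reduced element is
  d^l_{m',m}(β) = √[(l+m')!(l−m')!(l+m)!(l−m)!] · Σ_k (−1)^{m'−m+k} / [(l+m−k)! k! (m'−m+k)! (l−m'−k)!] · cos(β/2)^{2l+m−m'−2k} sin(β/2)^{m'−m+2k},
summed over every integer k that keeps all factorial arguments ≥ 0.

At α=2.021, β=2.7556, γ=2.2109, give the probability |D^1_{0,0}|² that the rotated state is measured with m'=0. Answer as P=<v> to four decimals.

First d^1_{0,0}(β=2.7556), then the phase factors e^{-i(0)α} and e^{-i(0)γ}:
c=cos(2.7556/2)=0.191800, s=sin(2.7556/2)=0.981434; N=√[1·1·1·1]=1.000000
The bounds max(0,m−m')=0 and min(l+m,l−m')=1 give 2 terms
  k=0: (−1)^0·1.0000/(1)·0.1918^2·0.9814^0 = +0.036787
  k=1: (−1)^1·1.0000/(1)·0.1918^0·0.9814^2 = -0.963213
d^1_{0,0}(2.7556) = +0.036787 -0.963213 = -0.926425
|D^1_{0,0}|² = |d^1_{0,0}(β)|² = (-0.926425)² = 0.858264 (the z-rotation phases have unit modulus)

P=0.8583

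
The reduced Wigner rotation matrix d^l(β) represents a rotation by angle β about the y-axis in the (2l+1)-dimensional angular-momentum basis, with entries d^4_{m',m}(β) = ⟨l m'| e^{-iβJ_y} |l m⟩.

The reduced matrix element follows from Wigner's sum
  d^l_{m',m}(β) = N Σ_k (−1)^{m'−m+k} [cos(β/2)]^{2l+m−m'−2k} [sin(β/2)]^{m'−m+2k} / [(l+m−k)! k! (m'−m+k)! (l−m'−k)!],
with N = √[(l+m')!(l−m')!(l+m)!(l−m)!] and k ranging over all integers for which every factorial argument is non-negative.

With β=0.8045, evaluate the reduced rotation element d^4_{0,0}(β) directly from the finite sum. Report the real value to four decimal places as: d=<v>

d^4_{0,0}(β=0.8045) via Wigner's sum:
With c≡cos(β/2)=0.920182 and s≡sin(β/2)=0.391490, N=[24·24·24·24]^{1/2}=576.000000
The bounds max(0,m−m')=0 and min(l+m,l−m')=4 give 5 terms
  k=0: (−1)^0·576.0000/(576)·0.9202^8·0.3915^0 = +0.514034
  k=1: (−1)^1·576.0000/(36)·0.9202^6·0.3915^2 = -1.488691
  k=2: (−1)^2·576.0000/(16)·0.9202^4·0.3915^4 = +0.606289
  k=3: (−1)^3·576.0000/(36)·0.9202^2·0.3915^6 = -0.048774
  k=4: (−1)^4·576.0000/(576)·0.9202^0·0.3915^8 = +0.000552
d^4_{0,0}(0.8045) = +0.514034 -1.488691 +0.606289 -0.048774 +0.000552 = -0.416590

d=-0.4166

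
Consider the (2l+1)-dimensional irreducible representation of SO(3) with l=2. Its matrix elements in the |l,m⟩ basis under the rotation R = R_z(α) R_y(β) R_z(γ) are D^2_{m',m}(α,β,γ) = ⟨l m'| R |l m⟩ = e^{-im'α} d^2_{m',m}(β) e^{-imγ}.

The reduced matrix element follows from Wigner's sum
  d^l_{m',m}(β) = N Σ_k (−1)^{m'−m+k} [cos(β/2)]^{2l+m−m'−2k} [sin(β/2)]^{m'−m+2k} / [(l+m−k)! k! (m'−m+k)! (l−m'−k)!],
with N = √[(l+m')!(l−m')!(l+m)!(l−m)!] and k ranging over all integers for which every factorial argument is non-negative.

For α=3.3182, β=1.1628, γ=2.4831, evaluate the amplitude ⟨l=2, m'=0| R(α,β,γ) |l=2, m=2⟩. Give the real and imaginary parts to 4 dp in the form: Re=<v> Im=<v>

Re=0.1296 Im=0.4994

First d^2_{0,2}(β=1.1628), then the phase factors e^{-i(0)α} and e^{-i(2)γ}:
Half-angle: c=0.835695, s=0.549194. N=√(2·2·24·1)=9.797959
k∈{2} keeps every argument non-negative
  k=2: (−1)^0·9.7980/(4)·0.8357^2·0.5492^2 = +0.515968
d^2_{0,2}(1.1628) = +0.515968
Phases: e^{-i·(0)·3.3182}=+1.000000+0.000000i, e^{-i·(2)·2.4831}=+0.251095+0.967963i ⇒ D=+0.129557+0.499438i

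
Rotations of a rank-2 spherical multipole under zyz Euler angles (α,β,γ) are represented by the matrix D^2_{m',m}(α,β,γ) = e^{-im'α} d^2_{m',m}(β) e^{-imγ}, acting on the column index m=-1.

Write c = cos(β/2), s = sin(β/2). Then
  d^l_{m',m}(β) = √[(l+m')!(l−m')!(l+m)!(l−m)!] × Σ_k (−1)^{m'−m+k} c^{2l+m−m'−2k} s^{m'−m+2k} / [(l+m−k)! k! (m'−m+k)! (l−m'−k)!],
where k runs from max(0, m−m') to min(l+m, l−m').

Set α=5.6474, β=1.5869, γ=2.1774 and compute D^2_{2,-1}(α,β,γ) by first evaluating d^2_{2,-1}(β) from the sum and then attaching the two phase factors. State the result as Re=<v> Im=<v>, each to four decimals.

Re=0.4842 Im=0.1537

D^2_{2,-1}(5.6474,1.5869,2.1774) = e^{-i·2·5.6474}·d^2_{2,-1}(1.5869)·e^{-i·-1·2.1774}. Compute d first:
c=cos(1.5869/2)=0.701390, s=sin(1.5869/2)=0.712777; N=√[24·1·1·6]=12.000000
k∈{0} keeps every argument non-negative
  k=0: (−1)^3·12.0000/(6)·0.7014^1·0.7128^3 = -0.507986
d^2_{2,-1}(1.5869) = -0.507986
Attach z-rotation phases: D = e^{-i(2)(5.6474)}·(-0.507986)·e^{-i(-1)(2.1774)} = +0.484176+0.153696i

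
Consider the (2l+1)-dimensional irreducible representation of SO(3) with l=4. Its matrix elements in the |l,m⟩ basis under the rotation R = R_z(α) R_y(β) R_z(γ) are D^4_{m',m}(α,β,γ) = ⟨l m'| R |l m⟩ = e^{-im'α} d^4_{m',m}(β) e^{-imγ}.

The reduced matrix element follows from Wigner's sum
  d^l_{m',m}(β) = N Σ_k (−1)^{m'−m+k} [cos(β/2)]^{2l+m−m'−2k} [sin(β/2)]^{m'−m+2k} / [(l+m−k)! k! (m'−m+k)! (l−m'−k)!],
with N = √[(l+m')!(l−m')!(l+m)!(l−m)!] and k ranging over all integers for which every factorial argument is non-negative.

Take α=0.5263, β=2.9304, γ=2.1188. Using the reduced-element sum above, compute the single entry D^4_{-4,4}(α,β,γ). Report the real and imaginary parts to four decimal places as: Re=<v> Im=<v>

First d^4_{-4,4}(β=2.9304), then the phase factors e^{-i(-4)α} and e^{-i(4)γ}:
With c≡cos(β/2)=0.105400 and s≡sin(β/2)=0.994430, N=[1·40320·40320·1]^{1/2}=40320.000000
k: max(0,(4)−(-4))=8 … min(4+(4),4−(-4))=8
  k=8: (−1)^0·40320.0000/(40320)·0.1054^0·0.9944^8 = +0.956298
d^4_{-4,4}(2.9304) = +0.956298
Attach z-rotation phases: D = e^{-i(-4)(0.5263)}·(+0.956298)·e^{-i(4)(2.1188)} = +0.952697-0.082916i

Re=0.9527 Im=-0.0829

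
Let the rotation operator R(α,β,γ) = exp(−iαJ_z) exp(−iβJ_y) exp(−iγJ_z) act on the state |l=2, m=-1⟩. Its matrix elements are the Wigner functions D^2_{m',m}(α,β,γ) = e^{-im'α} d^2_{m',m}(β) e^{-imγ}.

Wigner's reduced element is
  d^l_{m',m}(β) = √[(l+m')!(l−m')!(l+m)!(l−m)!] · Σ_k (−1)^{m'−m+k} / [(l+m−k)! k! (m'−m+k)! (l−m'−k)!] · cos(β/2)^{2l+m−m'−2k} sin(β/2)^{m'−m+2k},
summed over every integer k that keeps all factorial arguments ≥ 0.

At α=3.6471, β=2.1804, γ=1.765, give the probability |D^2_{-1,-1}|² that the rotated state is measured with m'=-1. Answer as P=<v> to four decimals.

Split into d^2_{-1,-1}(β=2.1804) × two z-phases.
c=cos(2.1804/2)=0.462308, s=sin(2.1804/2)=0.886719; N=√[1·6·1·6]=6.000000
Admissible k: 0..1 (factorial args all ≥0)
  k=0: (−1)^0·6.0000/(6)·0.4623^4·0.8867^0 = +0.045680
  k=1: (−1)^1·6.0000/(2)·0.4623^2·0.8867^2 = -0.504146
d^2_{-1,-1}(2.1804) = +0.045680 -0.504146 = -0.458466
|D^2_{-1,-1}|² = |d^2_{-1,-1}(β)|² = (-0.458466)² = 0.210191 (the z-rotation phases have unit modulus)

P=0.2102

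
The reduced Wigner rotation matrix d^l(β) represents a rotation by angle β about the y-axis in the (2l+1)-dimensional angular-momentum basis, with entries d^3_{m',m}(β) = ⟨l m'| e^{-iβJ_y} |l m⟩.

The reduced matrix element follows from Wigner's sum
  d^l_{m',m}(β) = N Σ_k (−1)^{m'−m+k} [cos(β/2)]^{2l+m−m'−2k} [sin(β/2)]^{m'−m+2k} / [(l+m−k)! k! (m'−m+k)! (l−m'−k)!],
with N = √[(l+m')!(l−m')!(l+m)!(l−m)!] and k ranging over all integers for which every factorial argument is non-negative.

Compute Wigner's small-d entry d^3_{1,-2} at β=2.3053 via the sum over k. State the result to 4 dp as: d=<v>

d=0.4952

d^3_{1,-2}(β=2.3053) via Wigner's sum:
Half-angle: c=0.406067, s=0.913843. N=√(24·2·1·120)=75.894664
The bounds max(0,m−m')=0 and min(l+m,l−m')=1 give 2 terms
  k=0: (−1)^3·75.8947/(12)·0.4061^3·0.9138^3 = -0.323176
  k=1: (−1)^4·75.8947/(24)·0.4061^1·0.9138^5 = +0.818383
d^3_{1,-2}(2.3053) = -0.323176 +0.818383 = +0.495207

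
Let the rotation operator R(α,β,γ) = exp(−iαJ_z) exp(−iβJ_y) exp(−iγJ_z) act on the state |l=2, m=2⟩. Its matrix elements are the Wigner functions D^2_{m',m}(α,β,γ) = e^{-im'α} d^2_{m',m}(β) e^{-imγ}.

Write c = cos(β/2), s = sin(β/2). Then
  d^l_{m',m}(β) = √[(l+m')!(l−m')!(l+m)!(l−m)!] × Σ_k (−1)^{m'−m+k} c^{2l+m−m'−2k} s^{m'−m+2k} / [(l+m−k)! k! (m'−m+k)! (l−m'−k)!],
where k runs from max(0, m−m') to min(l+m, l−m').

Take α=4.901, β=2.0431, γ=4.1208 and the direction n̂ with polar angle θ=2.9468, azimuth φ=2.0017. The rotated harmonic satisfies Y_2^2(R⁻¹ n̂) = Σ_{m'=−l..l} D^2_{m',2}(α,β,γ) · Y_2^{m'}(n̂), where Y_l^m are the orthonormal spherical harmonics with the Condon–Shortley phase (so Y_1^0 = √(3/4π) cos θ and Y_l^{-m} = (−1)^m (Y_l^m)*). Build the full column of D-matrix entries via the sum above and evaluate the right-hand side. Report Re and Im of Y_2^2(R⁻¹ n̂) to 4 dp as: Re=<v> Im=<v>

Re=-0.1659 Im=-0.3152

Need the full column D^2_{m',2} for m'=−2..2 at α=4.901, β=2.0431, γ=4.1208.
cos(β/2)=0.522045, sin(β/2)=0.852918
d^2_{-2,2}: single k=4 term ⇒ +0.529212;  D = +0.005502+0.529183i
d^2_{-1,2}: single k=3 term ⇒ +0.647828;  D = -0.635042+0.128073i
d^2_{0,2}: single k=2 term ⇒ +0.485630;  D = -0.183561-0.449602i
d^2_{1,2}: single k=1 term ⇒ +0.242695;  D = +0.203505-0.132236i
d^2_{2,2}: single k=0 term ⇒ +0.074273;  D = +0.051428+0.053587i
Y_2^{m'}(θ=2.9468,φ=2.0017) and Σ D·Y over m':
  (+0.0055+0.5292i)·(-0.0094+0.0110i)  (-0.6350+0.1281i)·(+0.0613+0.1333i)  (-0.1836-0.4496i)·(+0.5953+0.0000i)  (+0.2035-0.1322i)·(-0.0613+0.1333i)  (+0.0514+0.0536i)·(-0.0094-0.0110i)
Y_2^2(R⁻¹ n̂) = -0.165871-0.315230i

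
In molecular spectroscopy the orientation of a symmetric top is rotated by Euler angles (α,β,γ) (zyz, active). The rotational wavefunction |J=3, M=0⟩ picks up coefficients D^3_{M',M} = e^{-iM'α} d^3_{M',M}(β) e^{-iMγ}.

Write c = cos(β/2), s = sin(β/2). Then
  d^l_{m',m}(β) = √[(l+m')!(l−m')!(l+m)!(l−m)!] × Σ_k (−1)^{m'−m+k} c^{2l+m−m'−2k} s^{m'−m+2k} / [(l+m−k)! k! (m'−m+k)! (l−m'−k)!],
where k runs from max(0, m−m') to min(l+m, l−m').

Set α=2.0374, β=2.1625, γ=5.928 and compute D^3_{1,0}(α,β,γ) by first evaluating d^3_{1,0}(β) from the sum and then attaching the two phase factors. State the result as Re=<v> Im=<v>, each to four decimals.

Re=0.0898 Im=0.1783

D^3_{1,0}(2.0374,2.1625,5.928) = e^{-i·1·2.0374}·d^3_{1,0}(2.1625)·e^{-i·0·5.928}. Compute d first:
c=cos(2.1625/2)=0.470226, s=sin(2.1625/2)=0.882546; N=√[24·2·6·6]=41.569219
k∈{0,1,2} keeps every argument non-negative
  k=0: (−1)^1·41.5692/(12)·0.4702^5·0.8825^1 = -0.070284
  k=1: (−1)^2·41.5692/(4)·0.4702^3·0.8825^3 = +0.742751
  k=2: (−1)^3·41.5692/(12)·0.4702^1·0.8825^5 = -0.872136
d^3_{1,0}(2.1625) = -0.070284 +0.742751 -0.872136 = -0.199670
Attach z-rotation phases: D = e^{-i(1)(2.0374)}·(-0.199670)·e^{-i(0)(5.928)} = +0.089823+0.178326i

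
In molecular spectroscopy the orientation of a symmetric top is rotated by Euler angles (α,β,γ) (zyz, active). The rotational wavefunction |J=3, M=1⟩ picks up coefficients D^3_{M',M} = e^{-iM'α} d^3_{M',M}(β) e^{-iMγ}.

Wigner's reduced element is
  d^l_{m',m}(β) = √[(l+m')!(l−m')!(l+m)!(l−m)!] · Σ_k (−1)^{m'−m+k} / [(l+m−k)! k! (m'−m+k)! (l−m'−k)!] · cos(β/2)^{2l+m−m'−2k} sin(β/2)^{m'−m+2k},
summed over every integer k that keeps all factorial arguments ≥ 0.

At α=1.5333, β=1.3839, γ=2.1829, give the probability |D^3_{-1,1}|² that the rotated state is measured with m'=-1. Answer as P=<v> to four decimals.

P=0.0196

Split into d^3_{-1,1}(β=1.3839) × two z-phases.
Half-angle: c=0.770003, s=0.638040. N=√(2·24·24·2)=48.000000
Admissible k: 2..4 (factorial args all ≥0)
  k=2: (−1)^0·48.0000/(8)·0.7700^4·0.6380^2 = +0.858652
  k=3: (−1)^1·48.0000/(6)·0.7700^2·0.6380^4 = -0.786080
  k=4: (−1)^2·48.0000/(48)·0.7700^0·0.6380^6 = +0.067466
d^3_{-1,1}(1.3839) = +0.858652 -0.786080 +0.067466 = +0.140039
|D^3_{-1,1}|² = |d^3_{-1,1}(β)|² = (+0.140039)² = 0.019611 (the z-rotation phases have unit modulus)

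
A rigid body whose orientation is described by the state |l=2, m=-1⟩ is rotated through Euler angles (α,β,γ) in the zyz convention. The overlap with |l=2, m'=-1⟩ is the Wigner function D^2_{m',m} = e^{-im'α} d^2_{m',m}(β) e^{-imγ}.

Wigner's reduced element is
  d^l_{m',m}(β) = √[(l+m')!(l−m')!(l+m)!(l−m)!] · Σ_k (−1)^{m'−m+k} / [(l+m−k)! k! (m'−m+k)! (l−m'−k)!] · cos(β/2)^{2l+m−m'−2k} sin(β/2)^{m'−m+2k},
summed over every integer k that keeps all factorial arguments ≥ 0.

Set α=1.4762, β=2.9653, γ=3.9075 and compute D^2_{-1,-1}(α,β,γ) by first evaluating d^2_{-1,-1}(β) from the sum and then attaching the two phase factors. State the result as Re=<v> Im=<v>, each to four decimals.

First d^2_{-1,-1}(β=2.9653), then the phase factors e^{-i(-1)α} and e^{-i(-1)γ}:
With c≡cos(β/2)=0.088032 and s≡sin(β/2)=0.996118, N=[1·6·1·6]^{1/2}=6.000000
The bounds max(0,m−m')=0 and min(l+m,l−m')=1 give 2 terms
  k=0: (−1)^0·6.0000/(6)·0.0880^4·0.9961^0 = +0.000060
  k=1: (−1)^1·6.0000/(2)·0.0880^2·0.9961^2 = -0.023069
d^2_{-1,-1}(2.9653) = +0.000060 -0.023069 = -0.023009
Attach z-rotation phases: D = e^{-i(-1)(1.4762)}·(-0.023009)·e^{-i(-1)(3.9075)} = -0.014312+0.018016i

Re=-0.0143 Im=0.0180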